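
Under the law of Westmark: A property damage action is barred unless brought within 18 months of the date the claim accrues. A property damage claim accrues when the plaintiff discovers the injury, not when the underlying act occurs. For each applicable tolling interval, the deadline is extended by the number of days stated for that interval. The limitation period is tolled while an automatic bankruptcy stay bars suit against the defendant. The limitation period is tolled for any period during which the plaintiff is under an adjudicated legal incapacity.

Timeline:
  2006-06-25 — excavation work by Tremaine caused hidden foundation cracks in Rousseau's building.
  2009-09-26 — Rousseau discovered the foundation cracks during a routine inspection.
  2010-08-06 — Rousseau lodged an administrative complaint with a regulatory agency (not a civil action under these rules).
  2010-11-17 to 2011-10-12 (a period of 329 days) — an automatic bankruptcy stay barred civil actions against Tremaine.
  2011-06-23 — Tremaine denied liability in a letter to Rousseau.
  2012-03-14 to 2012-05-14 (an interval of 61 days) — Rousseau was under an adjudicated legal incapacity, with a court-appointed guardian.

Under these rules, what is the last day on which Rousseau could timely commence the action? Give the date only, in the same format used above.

The claim did not accrue until Rousseau discovered the injury on 2009-09-26; the 2006-06-25 act date does not start the clock under the stated rule.
18 months from 2009-09-26 is 2011-03-26.
The period was tolled for 329 days by the automatic bankruptcy stay (2010-11-17 to 2011-10-12), pushing the deadline to 2012-02-18.
The plaintiff's legal incapacity from 2012-03-14 to 2012-05-14 began after the period had already run on 2012-02-18, so it has no tolling effect.
The other events in the timeline have no effect on the limitation period under the stated rules.

2012-02-18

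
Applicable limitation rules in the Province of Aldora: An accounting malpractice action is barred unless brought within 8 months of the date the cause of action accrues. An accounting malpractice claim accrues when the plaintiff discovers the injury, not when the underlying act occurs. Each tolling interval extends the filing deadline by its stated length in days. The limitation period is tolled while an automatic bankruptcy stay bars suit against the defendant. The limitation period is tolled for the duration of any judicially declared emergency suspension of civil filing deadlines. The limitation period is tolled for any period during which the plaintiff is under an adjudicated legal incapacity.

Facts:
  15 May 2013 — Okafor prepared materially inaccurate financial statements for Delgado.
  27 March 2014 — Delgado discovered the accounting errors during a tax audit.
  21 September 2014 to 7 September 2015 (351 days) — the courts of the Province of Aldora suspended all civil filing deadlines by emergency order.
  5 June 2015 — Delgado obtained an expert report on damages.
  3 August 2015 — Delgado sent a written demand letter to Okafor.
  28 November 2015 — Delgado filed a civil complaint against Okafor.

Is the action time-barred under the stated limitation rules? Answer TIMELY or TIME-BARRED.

TIME-BARRED

The claim did not accrue until Delgado discovered the injury on 27 March 2014; the 15 May 2013 act date does not start the clock under the stated rule.
8 months from 27 March 2014 is 27 November 2014.
Because the emergency suspension of filing deadlines ran from 21 September 2014 to 7 September 2015, the deadline is extended by 351 days to 13 November 2015.
None of the other events listed affects the running of the period under the stated rules.
The 28 November 2015 filing falls after the 13 November 2015 deadline; the claim is time-barred.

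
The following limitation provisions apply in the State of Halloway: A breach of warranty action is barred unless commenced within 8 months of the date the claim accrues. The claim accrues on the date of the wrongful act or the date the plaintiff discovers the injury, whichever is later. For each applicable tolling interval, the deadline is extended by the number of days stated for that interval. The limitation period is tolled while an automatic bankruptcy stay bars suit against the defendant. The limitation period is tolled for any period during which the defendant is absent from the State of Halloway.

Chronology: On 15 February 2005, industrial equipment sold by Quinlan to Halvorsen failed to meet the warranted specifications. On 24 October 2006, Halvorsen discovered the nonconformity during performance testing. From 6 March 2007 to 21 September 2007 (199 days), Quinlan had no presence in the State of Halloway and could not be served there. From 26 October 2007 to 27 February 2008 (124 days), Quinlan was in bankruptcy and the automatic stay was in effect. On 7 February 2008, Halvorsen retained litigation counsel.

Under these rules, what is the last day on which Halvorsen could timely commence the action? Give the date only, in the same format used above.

Because discovery on 24 October 2006 post-dates the 15 February 2005 act, accrual under the later-of rule falls on 24 October 2006.
8 months from 24 October 2006 is 24 June 2007.
The defendant's absence from the jurisdiction from 6 March 2007 to 21 September 2007 tolled the period for 199 days, extending the deadline to 9 January 2008.
Because the automatic bankruptcy stay ran from 26 October 2007 to 27 February 2008, the deadline is extended by 124 days to 12 May 2008.
Nothing else in the chronology tolls or restarts the period.

12 May 2008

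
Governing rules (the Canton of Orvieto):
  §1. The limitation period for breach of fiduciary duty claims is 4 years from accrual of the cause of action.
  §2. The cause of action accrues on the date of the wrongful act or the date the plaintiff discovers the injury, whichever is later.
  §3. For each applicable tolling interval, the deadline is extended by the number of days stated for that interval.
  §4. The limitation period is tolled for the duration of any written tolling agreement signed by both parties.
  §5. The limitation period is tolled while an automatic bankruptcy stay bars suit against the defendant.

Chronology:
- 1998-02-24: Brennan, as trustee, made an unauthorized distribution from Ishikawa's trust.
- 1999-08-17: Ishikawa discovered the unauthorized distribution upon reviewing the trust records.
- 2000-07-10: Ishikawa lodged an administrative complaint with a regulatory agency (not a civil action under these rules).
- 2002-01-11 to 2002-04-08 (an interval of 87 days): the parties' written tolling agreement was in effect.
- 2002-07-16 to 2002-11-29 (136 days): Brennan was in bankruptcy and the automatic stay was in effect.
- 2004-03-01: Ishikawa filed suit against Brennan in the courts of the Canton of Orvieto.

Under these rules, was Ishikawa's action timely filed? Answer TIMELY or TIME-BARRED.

TIMELY

Because discovery on 1999-08-17 post-dates the 1998-02-24 act, accrual under the later-of rule falls on 1999-08-17.
The untolled deadline — 4 years after 1999-08-17 — is 2003-08-17.
The period was tolled for 87 days by the written tolling agreement (2002-01-11 to 2002-04-08), pushing the deadline to 2003-11-12.
Because the automatic bankruptcy stay ran from 2002-07-16 to 2002-11-29, the deadline is extended by 136 days to 2004-03-27.
Nothing else in the chronology tolls or restarts the period.
Ishikawa filed on 2004-03-01, before the 2004-03-27 deadline, so the action is timely.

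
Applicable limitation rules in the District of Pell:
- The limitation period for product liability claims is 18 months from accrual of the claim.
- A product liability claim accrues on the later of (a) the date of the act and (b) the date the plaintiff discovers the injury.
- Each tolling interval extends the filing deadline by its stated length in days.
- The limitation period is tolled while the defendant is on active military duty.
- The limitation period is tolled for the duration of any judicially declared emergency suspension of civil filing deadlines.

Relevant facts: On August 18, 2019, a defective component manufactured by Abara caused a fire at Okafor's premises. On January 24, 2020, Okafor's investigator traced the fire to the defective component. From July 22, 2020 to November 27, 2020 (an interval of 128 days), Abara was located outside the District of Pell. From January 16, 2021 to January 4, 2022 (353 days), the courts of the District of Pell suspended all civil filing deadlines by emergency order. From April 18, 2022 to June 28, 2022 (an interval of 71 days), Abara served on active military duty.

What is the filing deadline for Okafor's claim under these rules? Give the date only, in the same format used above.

September 21, 2022

The claim accrued on January 24, 2020 — the later of the August 18, 2019 act and the January 24, 2020 discovery.
Adding the 18 months base period to January 24, 2020 gives a deadline of July 24, 2021, before any tolling.
The period was tolled for 353 days by the emergency suspension of filing deadlines (January 16, 2021 to January 4, 2022), pushing the deadline to July 12, 2022.
The period was tolled for 71 days by the defendant's active military service (April 18, 2022 to June 28, 2022), pushing the deadline to September 21, 2022.
Although the defendant's absence ran from July 22, 2020 to November 27, 2020, the stated rules do not make that a tolling event, so it is disregarded.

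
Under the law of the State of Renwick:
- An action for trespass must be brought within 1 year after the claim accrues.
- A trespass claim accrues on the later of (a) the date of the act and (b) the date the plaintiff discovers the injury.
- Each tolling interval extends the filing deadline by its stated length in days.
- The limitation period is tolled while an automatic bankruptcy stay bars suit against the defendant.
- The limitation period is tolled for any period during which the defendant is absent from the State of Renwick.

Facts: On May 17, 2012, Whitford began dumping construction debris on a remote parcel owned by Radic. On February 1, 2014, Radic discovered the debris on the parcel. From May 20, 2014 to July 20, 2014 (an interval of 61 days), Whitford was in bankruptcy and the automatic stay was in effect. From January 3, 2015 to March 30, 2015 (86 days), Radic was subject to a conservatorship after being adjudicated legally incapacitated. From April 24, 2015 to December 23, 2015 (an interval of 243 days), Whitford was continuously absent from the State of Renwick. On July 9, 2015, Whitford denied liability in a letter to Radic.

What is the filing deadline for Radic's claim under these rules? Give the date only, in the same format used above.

April 3, 2015

Taking the later of the act (May 17, 2012) and discovery (February 1, 2014), the claim accrued on February 1, 2014.
Adding the 1 year base period to February 1, 2014 gives a deadline of February 1, 2015, before any tolling.
The automatic bankruptcy stay from May 20, 2014 to July 20, 2014 tolled the period for 61 days, extending the deadline to April 3, 2015.
By the time the defendant's absence from the jurisdiction began on April 24, 2015, the limitation period had already expired on April 3, 2015; that interval cannot revive it.
Although the plaintiff's incapacity ran from January 3, 2015 to March 30, 2015, the stated rules do not make that a tolling event, so it is disregarded.
Nothing else in the chronology tolls or restarts the period.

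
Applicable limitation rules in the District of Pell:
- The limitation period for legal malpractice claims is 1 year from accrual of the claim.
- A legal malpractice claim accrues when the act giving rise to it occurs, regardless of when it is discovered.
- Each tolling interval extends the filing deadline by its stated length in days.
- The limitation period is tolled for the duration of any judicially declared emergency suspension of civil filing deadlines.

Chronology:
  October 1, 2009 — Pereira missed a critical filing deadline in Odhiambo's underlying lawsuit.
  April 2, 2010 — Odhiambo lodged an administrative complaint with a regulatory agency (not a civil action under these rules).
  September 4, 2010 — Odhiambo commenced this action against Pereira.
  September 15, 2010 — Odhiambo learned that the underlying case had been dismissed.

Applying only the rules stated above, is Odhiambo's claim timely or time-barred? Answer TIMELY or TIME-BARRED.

Because the rule ties accrual to occurrence, the claim accrued on October 1, 2009, not on the September 15, 2010 discovery date.
Adding the 1 year base period to October 1, 2009 gives a deadline of October 1, 2010, before any tolling.
The other events in the timeline have no effect on the limitation period under the stated rules.
Filing on September 4, 2010 beat the October 1, 2010 deadline — the action is timely.

TIMELY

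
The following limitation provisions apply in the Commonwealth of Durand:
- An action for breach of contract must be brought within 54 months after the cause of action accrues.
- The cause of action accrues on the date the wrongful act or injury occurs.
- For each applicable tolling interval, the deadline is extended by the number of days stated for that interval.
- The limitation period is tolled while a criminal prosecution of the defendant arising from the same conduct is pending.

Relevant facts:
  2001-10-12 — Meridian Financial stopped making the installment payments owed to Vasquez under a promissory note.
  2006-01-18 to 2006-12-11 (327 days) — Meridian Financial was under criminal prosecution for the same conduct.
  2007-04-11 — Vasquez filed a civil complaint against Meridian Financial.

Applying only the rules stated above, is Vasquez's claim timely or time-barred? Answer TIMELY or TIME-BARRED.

TIME-BARRED

The claim accrued on 2001-10-12, when the wrongful act occurred.
54 months from 2001-10-12 is 2006-04-12.
Because the pending criminal prosecution ran from 2006-01-18 to 2006-12-11, the deadline is extended by 327 days to 2007-03-05.
Vasquez filed on 2007-04-11, after the 2007-03-05 deadline, so the action is time-barred.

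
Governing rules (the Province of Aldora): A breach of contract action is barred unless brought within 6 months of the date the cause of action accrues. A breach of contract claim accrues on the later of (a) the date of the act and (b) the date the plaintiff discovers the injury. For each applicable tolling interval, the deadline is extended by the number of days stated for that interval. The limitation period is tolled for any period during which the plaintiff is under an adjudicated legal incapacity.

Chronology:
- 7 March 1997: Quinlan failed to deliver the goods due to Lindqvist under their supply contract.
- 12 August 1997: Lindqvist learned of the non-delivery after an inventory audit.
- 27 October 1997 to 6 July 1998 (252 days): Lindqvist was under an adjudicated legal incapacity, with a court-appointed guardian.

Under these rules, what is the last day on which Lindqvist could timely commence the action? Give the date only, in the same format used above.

22 October 1998

The claim accrued on 12 August 1997 — the later of the 7 March 1997 act and the 12 August 1997 discovery.
The untolled deadline — 6 months after 12 August 1997 — is 12 February 1998.
The plaintiff's legal incapacity from 27 October 1997 to 6 July 1998 tolled the period for 252 days, extending the deadline to 22 October 1998.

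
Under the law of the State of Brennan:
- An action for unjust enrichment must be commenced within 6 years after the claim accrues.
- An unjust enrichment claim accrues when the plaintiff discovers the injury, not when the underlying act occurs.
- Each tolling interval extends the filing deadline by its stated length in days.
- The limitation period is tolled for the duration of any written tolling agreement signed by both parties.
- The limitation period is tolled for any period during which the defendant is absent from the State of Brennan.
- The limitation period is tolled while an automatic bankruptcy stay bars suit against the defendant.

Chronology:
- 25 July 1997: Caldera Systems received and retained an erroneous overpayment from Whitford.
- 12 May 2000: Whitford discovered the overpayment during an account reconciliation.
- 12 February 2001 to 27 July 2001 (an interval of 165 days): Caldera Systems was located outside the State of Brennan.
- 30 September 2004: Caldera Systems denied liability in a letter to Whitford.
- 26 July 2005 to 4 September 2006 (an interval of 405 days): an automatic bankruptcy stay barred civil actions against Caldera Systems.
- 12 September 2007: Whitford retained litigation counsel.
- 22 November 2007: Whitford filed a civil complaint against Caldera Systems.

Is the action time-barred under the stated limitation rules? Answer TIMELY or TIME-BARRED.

TIMELY

The claim did not accrue until Whitford discovered the injury on 12 May 2000; the 25 July 1997 act date does not start the clock under the stated rule.
Adding the 6 years base period to 12 May 2000 gives a deadline of 12 May 2006, before any tolling.
Because the defendant's absence from the jurisdiction ran from 12 February 2001 to 27 July 2001, the deadline is extended by 165 days to 24 October 2006.
Because the automatic bankruptcy stay ran from 26 July 2005 to 4 September 2006, the deadline is extended by 405 days to 3 December 2007.
None of the other events listed affects the running of the period under the stated rules.
Whitford filed on 22 November 2007, before the 3 December 2007 deadline, so the action is timely.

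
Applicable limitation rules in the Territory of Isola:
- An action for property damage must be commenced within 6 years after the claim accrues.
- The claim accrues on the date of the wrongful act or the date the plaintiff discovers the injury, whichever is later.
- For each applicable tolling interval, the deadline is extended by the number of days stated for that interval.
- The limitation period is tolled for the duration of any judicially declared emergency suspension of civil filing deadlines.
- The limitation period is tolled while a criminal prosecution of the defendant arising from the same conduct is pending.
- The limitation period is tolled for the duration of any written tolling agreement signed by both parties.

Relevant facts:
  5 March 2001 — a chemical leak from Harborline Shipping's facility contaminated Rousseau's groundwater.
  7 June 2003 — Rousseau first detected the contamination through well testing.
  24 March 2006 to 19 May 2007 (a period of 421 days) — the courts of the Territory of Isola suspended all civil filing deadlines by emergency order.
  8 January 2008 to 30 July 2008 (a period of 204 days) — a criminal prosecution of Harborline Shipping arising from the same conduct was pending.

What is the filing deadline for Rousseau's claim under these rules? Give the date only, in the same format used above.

Taking the later of the act (5 March 2001) and discovery (7 June 2003), the claim accrued on 7 June 2003.
The untolled deadline — 6 years after 7 June 2003 — is 7 June 2009.
Because the emergency suspension of filing deadlines ran from 24 March 2006 to 19 May 2007, the deadline is extended by 421 days to 2 August 2010.
The period was tolled for 204 days by the pending criminal prosecution (8 January 2008 to 30 July 2008), pushing the deadline to 22 February 2011.

22 February 2011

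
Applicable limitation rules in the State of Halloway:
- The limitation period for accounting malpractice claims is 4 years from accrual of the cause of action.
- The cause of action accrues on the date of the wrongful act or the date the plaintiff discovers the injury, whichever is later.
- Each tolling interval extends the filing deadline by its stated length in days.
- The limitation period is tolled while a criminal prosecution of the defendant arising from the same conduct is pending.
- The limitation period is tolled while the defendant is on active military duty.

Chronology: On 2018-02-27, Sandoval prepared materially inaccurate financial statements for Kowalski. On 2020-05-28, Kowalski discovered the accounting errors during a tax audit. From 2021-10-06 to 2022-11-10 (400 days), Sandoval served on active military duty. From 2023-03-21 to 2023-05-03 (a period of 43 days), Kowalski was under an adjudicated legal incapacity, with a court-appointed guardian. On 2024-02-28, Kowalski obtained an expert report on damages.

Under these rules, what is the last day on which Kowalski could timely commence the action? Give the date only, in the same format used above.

Because discovery on 2020-05-28 post-dates the 2018-02-27 act, accrual under the later-of rule falls on 2020-05-28.
4 years from 2020-05-28 is 2024-05-28.
The period was tolled for 400 days by the defendant's active military service (2021-10-06 to 2022-11-10), pushing the deadline to 2025-07-02.
The plaintiff's legal incapacity from 2023-03-21 to 2023-05-03 does not toll the period, because no stated rule makes the plaintiff's incapacity a tolling event.
None of the other events listed affects the running of the period under the stated rules.

2025-07-02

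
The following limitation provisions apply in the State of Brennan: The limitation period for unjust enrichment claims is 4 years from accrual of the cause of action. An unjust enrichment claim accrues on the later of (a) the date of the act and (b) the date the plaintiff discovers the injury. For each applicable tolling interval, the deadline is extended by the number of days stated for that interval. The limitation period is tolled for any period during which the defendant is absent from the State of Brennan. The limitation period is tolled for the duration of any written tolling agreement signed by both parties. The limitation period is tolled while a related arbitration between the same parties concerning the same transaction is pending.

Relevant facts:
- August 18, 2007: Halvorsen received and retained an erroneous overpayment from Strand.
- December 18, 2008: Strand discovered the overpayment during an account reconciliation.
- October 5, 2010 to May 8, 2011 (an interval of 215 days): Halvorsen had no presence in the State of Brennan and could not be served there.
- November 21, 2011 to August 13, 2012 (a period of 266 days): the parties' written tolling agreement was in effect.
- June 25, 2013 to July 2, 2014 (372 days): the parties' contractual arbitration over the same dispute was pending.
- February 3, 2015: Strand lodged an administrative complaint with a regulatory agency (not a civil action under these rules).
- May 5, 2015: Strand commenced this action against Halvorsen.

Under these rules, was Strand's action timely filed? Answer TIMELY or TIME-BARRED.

Because discovery on December 18, 2008 post-dates the August 18, 2007 act, accrual under the later-of rule falls on December 18, 2008.
The untolled deadline — 4 years after December 18, 2008 — is December 18, 2012.
Because the defendant's absence from the jurisdiction ran from October 5, 2010 to May 8, 2011, the deadline is extended by 215 days to July 21, 2013.
The period was tolled for 266 days by the written tolling agreement (November 21, 2011 to August 13, 2012), pushing the deadline to April 13, 2014.
Because the pending related arbitration ran from June 25, 2013 to July 2, 2014, the deadline is extended by 372 days to April 20, 2015.
The other events in the timeline have no effect on the limitation period under the stated rules.
Strand filed on May 5, 2015, after the April 20, 2015 deadline, so the action is time-barred.

TIME-BARRED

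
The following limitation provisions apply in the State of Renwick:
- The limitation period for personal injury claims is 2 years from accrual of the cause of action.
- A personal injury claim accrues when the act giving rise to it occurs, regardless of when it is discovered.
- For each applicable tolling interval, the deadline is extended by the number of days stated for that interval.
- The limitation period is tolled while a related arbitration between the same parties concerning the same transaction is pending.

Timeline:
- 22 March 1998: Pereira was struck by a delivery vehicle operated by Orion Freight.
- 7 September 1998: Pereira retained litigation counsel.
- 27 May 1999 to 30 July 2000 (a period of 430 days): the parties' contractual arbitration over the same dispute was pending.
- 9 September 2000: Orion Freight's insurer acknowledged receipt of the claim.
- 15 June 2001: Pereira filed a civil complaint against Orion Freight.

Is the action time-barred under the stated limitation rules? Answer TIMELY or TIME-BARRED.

The claim accrued on 22 March 1998, when the wrongful act occurred.
2 years from 22 March 1998 is 22 March 2000.
The pending related arbitration from 27 May 1999 to 30 July 2000 tolled the period for 430 days, extending the deadline to 26 May 2001.
The other events in the timeline have no effect on the limitation period under the stated rules.
Pereira filed on 15 June 2001, after the 26 May 2001 deadline, so the action is time-barred.

TIME-BARRED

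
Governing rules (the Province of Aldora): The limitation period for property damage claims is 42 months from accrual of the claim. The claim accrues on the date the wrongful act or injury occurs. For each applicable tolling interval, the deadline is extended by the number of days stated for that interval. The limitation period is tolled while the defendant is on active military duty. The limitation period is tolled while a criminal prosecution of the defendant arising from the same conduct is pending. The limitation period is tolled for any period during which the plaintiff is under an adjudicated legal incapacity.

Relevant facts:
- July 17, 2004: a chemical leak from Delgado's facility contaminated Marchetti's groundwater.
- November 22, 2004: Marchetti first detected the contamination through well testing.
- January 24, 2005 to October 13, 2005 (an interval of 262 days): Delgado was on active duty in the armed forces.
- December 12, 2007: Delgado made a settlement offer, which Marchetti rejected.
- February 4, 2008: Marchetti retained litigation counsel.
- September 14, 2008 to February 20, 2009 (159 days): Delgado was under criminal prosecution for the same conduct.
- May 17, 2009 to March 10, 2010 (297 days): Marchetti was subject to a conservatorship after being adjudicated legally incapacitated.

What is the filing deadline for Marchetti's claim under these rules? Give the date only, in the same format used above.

Accrual is governed by the date of the act, so the period began to run on July 17, 2004; the later discovery on November 22, 2004 is irrelevant under the stated rule.
42 months from July 17, 2004 is January 17, 2008.
The defendant's active military service from January 24, 2005 to October 13, 2005 tolled the period for 262 days, extending the deadline to October 5, 2008.
The period was tolled for 159 days by the pending criminal prosecution (September 14, 2008 to February 20, 2009), pushing the deadline to March 13, 2009.
By the time the plaintiff's legal incapacity began on May 17, 2009, the limitation period had already expired on March 13, 2009; that interval cannot revive it.
Nothing else in the chronology tolls or restarts the period.

March 13, 2009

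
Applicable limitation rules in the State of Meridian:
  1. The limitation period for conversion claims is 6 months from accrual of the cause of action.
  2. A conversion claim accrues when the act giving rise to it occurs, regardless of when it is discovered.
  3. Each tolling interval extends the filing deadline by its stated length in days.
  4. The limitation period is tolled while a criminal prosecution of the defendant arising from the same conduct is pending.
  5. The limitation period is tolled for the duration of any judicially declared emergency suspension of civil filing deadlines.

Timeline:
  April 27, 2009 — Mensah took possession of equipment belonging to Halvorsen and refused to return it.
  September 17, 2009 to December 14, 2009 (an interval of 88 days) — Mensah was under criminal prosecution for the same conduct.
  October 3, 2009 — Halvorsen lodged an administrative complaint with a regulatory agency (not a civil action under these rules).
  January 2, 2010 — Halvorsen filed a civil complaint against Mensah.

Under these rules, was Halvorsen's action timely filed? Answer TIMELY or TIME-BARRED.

TIMELY

The claim accrued on April 27, 2009, when the wrongful act occurred.
Adding the 6 months base period to April 27, 2009 gives a deadline of October 27, 2009, before any tolling.
The pending criminal prosecution from September 17, 2009 to December 14, 2009 tolled the period for 88 days, extending the deadline to January 23, 2010.
Nothing else in the chronology tolls or restarts the period.
Halvorsen filed on January 2, 2010, before the January 23, 2010 deadline, so the action is timely.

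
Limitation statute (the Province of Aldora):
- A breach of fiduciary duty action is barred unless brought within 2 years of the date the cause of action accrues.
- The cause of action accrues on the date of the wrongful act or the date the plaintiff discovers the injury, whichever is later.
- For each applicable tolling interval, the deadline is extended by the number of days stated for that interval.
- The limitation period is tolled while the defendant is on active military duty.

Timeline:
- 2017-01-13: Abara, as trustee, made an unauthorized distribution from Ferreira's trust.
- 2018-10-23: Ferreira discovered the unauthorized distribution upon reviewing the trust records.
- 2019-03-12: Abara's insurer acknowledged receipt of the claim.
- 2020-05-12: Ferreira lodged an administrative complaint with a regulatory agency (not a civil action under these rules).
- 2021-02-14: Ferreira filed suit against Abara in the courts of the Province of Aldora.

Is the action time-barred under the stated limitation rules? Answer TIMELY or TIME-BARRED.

TIME-BARRED

The claim accrued on 2018-10-23 — the later of the 2017-01-13 act and the 2018-10-23 discovery.
The untolled deadline — 2 years after 2018-10-23 — is 2020-10-23.
Nothing else in the chronology tolls or restarts the period.
The 2021-02-14 filing falls after the 2020-10-23 deadline; the claim is time-barred.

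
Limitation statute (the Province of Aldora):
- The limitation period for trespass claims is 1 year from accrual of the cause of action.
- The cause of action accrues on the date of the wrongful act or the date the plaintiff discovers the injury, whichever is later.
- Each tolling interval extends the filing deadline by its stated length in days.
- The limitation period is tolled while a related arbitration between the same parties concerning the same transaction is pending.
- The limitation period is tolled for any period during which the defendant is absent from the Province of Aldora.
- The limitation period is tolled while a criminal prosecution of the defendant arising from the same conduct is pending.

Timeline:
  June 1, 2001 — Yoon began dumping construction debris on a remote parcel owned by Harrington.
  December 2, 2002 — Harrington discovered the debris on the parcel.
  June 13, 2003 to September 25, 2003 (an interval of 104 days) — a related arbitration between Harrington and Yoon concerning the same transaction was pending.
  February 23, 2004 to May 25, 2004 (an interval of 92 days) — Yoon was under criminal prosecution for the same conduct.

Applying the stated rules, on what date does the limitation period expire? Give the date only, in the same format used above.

Taking the later of the act (June 1, 2001) and discovery (December 2, 2002), the claim accrued on December 2, 2002.
The untolled deadline — 1 year after December 2, 2002 — is December 2, 2003.
The period was tolled for 104 days by the pending related arbitration (June 13, 2003 to September 25, 2003), pushing the deadline to March 15, 2004.
The pending criminal prosecution from February 23, 2004 to May 25, 2004 tolled the period for 92 days, extending the deadline to June 15, 2004.

June 15, 2004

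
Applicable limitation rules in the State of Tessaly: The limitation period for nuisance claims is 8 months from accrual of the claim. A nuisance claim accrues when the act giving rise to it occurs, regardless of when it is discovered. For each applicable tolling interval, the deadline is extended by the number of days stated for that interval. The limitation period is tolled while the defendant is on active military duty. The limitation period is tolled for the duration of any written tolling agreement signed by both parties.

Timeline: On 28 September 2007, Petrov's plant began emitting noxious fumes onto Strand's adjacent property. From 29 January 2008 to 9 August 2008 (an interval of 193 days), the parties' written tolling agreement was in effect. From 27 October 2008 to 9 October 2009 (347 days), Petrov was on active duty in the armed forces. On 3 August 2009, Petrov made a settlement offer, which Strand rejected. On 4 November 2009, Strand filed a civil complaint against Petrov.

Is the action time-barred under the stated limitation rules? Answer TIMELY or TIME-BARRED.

The claim accrued on 28 September 2007, when the wrongful act occurred.
8 months from 28 September 2007 is 28 May 2008.
Because the written tolling agreement ran from 29 January 2008 to 9 August 2008, the deadline is extended by 193 days to 7 December 2008.
The period was tolled for 347 days by the defendant's active military service (27 October 2008 to 9 October 2009), pushing the deadline to 19 November 2009.
None of the other events listed affects the running of the period under the stated rules.
The 4 November 2009 filing precedes the 19 November 2009 deadline; the claim is timely.

TIMELY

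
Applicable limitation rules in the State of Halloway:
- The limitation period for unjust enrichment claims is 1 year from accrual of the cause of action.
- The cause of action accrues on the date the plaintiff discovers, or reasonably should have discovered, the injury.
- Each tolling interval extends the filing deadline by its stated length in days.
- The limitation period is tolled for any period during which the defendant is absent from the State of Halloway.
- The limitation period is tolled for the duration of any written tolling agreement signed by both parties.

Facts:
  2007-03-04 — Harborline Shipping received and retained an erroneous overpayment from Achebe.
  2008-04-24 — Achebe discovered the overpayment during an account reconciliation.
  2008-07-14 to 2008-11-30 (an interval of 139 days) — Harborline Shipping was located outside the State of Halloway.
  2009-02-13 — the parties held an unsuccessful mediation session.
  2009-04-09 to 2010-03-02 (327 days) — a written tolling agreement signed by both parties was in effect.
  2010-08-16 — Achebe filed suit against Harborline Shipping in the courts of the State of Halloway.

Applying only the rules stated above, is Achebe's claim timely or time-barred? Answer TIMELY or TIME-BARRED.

Under the discovery rule, the claim accrued on 2008-04-24, when Achebe discovered the injury — not on the 2007-03-04 date of the underlying act.
1 year from 2008-04-24 is 2009-04-24.
Because the defendant's absence from the jurisdiction ran from 2008-07-14 to 2008-11-30, the deadline is extended by 139 days to 2009-09-10.
The written tolling agreement from 2009-04-09 to 2010-03-02 tolled the period for 327 days, extending the deadline to 2010-08-03.
None of the other events listed affects the running of the period under the stated rules.
The 2010-08-16 filing falls after the 2010-08-03 deadline; the claim is time-barred.

TIME-BARRED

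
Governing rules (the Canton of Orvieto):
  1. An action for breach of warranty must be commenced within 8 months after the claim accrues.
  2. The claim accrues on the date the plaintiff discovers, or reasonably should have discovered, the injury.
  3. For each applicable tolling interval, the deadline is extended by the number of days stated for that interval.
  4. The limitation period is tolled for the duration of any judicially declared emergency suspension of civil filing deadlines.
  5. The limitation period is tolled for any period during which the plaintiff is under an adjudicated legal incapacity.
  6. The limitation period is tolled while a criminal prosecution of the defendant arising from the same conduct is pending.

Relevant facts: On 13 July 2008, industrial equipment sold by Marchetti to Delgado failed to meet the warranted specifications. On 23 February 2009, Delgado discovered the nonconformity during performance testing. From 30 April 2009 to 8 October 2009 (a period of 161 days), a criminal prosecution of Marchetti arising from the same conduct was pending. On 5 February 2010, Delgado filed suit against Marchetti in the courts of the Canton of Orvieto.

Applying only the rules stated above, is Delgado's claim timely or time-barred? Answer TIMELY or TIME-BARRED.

TIMELY

Under the discovery rule, the claim accrued on 23 February 2009, when Delgado discovered the injury — not on the 13 July 2008 date of the underlying act.
Adding the 8 months base period to 23 February 2009 gives a deadline of 23 October 2009, before any tolling.
The period was tolled for 161 days by the pending criminal prosecution (30 April 2009 to 8 October 2009), pushing the deadline to 2 April 2010.
Delgado filed on 5 February 2010, before the 2 April 2010 deadline, so the action is timely.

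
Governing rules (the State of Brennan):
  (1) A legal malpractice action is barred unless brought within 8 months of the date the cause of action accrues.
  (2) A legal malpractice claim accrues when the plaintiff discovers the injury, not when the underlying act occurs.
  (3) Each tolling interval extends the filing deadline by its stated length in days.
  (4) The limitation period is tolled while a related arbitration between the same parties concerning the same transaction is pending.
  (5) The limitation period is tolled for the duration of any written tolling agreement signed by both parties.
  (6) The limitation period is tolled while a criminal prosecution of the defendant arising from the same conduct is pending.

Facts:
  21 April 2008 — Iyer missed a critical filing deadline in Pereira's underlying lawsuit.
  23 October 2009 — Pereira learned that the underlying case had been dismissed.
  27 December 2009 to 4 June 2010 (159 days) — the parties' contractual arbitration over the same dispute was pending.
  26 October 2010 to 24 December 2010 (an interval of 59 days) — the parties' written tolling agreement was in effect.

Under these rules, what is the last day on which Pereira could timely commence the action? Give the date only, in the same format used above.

Under the discovery rule, the claim accrued on 23 October 2009, when Pereira discovered the injury — not on the 21 April 2008 date of the underlying act.
The untolled deadline — 8 months after 23 October 2009 — is 23 June 2010.
The pending related arbitration from 27 December 2009 to 4 June 2010 tolled the period for 159 days, extending the deadline to 29 November 2010.
The period was tolled for 59 days by the written tolling agreement (26 October 2010 to 24 December 2010), pushing the deadline to 27 January 2011.

27 January 2011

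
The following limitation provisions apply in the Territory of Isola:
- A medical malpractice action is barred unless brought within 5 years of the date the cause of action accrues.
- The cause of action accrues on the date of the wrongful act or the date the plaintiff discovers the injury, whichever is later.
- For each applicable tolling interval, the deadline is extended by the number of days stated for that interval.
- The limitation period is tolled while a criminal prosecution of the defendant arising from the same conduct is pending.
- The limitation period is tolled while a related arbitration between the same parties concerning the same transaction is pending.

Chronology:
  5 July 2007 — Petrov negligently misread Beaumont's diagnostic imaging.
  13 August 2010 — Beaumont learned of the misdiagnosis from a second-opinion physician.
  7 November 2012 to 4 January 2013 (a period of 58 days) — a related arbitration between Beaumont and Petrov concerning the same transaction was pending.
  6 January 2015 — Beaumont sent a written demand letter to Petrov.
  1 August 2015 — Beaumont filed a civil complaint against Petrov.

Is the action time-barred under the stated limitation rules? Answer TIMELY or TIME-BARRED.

TIMELY

Because discovery on 13 August 2010 post-dates the 5 July 2007 act, accrual under the later-of rule falls on 13 August 2010.
Adding the 5 years base period to 13 August 2010 gives a deadline of 13 August 2015, before any tolling.
Because the pending related arbitration ran from 7 November 2012 to 4 January 2013, the deadline is extended by 58 days to 10 October 2015.
None of the other events listed affects the running of the period under the stated rules.
The 1 August 2015 filing precedes the 10 October 2015 deadline; the claim is timely.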